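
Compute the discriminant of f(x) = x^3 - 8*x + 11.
Δ = -1219

For a depressed cubic x^3 + p x + q the discriminant is Δ = -4 p^3 - 27 q^2 = -4*(-8)^3 - 27*(11)^2 = 2048 - 3267 = -1219.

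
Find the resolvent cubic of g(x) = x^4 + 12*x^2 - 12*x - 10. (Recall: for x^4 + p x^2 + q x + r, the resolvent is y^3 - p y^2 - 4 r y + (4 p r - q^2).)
h(y) = y^3 - 12*y^2 + 40*y - 624

Identify coefficients: p = 12, q = -12, r = -10.
Plug into h(y) = y^3 - p y^2 - 4 r y + (4 p r - q^2):
  h(y) = y^3 - (12) y^2 - 4*(-10) y + (4*(12)*(-10) - (-12)^2)
       = y^3 + (-12) y^2 + (40) y + (-624).
Simplifying: h(y) = y^3 - 12*y^2 + 40*y - 624.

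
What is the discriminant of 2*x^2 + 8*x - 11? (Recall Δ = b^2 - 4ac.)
Δ = 152

For a quadratic a x^2 + b x + c the discriminant is Δ = b^2 - 4ac = (8)^2 - 4*(2)*(-11) = 64 - (-88) = 152.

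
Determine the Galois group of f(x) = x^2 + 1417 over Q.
Gal(K/Q) = Z/2Z (cyclic of order 2)

x^2 + 1417 is irreducible over Q since -1417 is not a rational square. The splitting field Q(sqrt(-1417)) has degree 2 over Q, and its unique nontrivial automorphism is sqrt(-1417) ↦ -sqrt(-1417). Hence Gal(Q(sqrt(-1417))/Q) = Z/2Z.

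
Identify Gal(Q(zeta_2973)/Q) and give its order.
|Gal(Q(zeta_2973)/Q)| = phi(2973) = 1980; group ≅ (Z/2973Z)^* ≅ Z/2Z × Z/990Z

The n-th cyclotomic polynomial Φ_2973(x) is the minimal polynomial of zeta_2973 over Q and has degree phi(2973) = 1980. So Q(zeta_2973) is a degree-1980 Galois extension with Galois group (Z/2973Z)^*. By CRT, (Z/2973Z)^* ≅ (Z/3Z)^* × (Z/991Z)^*. Each prime-power unit group is (Z/3Z)^* ≅ Z/2Z; (Z/991Z)^* ≅ Z/990Z. Hence Gal(Q(zeta_2973)/Q) ≅ Z/2Z × Z/990Z.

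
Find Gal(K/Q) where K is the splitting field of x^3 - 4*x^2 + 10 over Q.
Gal(K/Q) = S_3 (symmetric group of order 6)

Compute the discriminant of x^3 + (-4)*x^2 + (0)*x + (10): Δ = -140. Since Δ is not a rational square, the Galois group is not contained in A_3; it must be the full S_3 (irreducibility of the cubic rules out anything smaller).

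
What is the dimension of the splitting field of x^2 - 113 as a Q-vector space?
[K:Q] = 2

The polynomial x^2 - 113 is irreducible over Q since 113 is not a perfect square. Its splitting field is Q(sqrt(113)), which has degree 2 over Q.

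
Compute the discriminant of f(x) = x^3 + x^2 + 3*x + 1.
Δ = -76

For x^3 + a x^2 + b x + c the discriminant is Δ = 18 a b c - 4 a^3 c + a^2 b^2 - 4 b^3 - 27 c^2.
Plug a = 1, b = 3, c = 1:
  18*(1)*(3)*(1) - 4*(1)^3*(1) + (1)^2*(3)^2 - 4*(3)^3 - 27*(1)^2
  = 54 + (-4) + 9 + (-108) + (-27)
  = -76.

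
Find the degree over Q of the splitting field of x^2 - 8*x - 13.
[K:Q] = 2

The discriminant of x^2 + (-8)*x + (-13) is b^2 - 4c = 64 - (-52) = 116. Since 116 is not a perfect square in Q, the polynomial is irreducible over Q. Its two roots generate a degree-2 extension, so [K:Q] = 2.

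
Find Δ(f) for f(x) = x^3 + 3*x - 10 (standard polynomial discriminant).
Δ = -2808

For a depressed cubic x^3 + p x + q the discriminant is Δ = -4 p^3 - 27 q^2 = -4*(3)^3 - 27*(-10)^2 = -108 - 2700 = -2808.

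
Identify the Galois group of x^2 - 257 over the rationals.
Gal(K/Q) = Z/2Z (cyclic of order 2)

x^2 - 257 is irreducible over Q since 257 is not a rational square. The splitting field Q(sqrt(257)) has degree 2 over Q, and its unique nontrivial automorphism is sqrt(257) ↦ -sqrt(257). Hence Gal(Q(sqrt(257))/Q) = Z/2Z.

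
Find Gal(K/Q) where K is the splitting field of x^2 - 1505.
Gal(K/Q) = Z/2Z (cyclic of order 2)

x^2 - 1505 is irreducible over Q since 1505 is not a rational square. The splitting field Q(sqrt(1505)) has degree 2 over Q, and its unique nontrivial automorphism is sqrt(1505) ↦ -sqrt(1505). Hence Gal(Q(sqrt(1505))/Q) = Z/2Z.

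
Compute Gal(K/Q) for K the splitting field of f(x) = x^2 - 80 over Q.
Gal(K/Q) = Z/2Z (cyclic of order 2)

x^2 - 80 is irreducible over Q since 80 is not a rational square. The splitting field Q(sqrt(80)) has degree 2 over Q, and its unique nontrivial automorphism is sqrt(80) ↦ -sqrt(80). Hence Gal(Q(sqrt(80))/Q) = Z/2Z.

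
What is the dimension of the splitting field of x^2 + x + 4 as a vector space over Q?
[K:Q] = 2

The discriminant of x^2 + (1)*x + (4) is b^2 - 4c = 1 - (16) = -15. Since -15 is not a perfect square in Q, the polynomial is irreducible over Q. Its two roots generate a degree-2 extension, so [K:Q] = 2.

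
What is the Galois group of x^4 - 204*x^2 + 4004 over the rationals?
Gal(K/Q) = V_4 (Klein four-group, Z/2Z × Z/2Z)

f factors as (x^2 - 22)(x^2 - 182), so the splitting field is K = Q(sqrt(22), sqrt(182)). The elements 22, 182, 4004 are all non-squares in Q, so sqrt(22) and sqrt(182) generate independent quadratic extensions. Thus [K:Q] = 4 and Gal(K/Q) is generated by the two order-2 automorphisms sqrt(22) ↦ -sqrt(22) and sqrt(182) ↦ -sqrt(182), giving V_4.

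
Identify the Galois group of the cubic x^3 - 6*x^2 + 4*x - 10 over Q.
Gal(K/Q) = S_3 (symmetric group of order 6)

Compute the discriminant of x^3 + (-6)*x^2 + (4)*x + (-10): Δ = -6700. Since Δ is not a rational square, the Galois group is not contained in A_3; it must be the full S_3 (irreducibility of the cubic rules out anything smaller).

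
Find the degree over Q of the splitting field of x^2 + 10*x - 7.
[K:Q] = 2

The discriminant of x^2 + (10)*x + (-7) is b^2 - 4c = 100 - (-28) = 128. Since 128 is not a perfect square in Q, the polynomial is irreducible over Q. Its two roots generate a degree-2 extension, so [K:Q] = 2.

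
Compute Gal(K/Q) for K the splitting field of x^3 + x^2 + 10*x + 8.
Gal(K/Q) = S_3 (symmetric group of order 6)

Compute the discriminant of x^3 + (1)*x^2 + (10)*x + (8): Δ = -4220. Since Δ is not a rational square, the Galois group is not contained in A_3; it must be the full S_3 (irreducibility of the cubic rules out anything smaller).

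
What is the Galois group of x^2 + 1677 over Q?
Gal(K/Q) = Z/2Z (cyclic of order 2)

x^2 + 1677 is irreducible over Q since -1677 is not a rational square. The splitting field Q(sqrt(-1677)) has degree 2 over Q, and its unique nontrivial automorphism is sqrt(-1677) ↦ -sqrt(-1677). Hence Gal(Q(sqrt(-1677))/Q) = Z/2Z.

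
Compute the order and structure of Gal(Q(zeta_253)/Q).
|Gal(Q(zeta_253)/Q)| = phi(253) = 220; group ≅ (Z/253Z)^* ≅ Z/10Z × Z/22Z

The n-th cyclotomic polynomial Φ_253(x) is the minimal polynomial of zeta_253 over Q and has degree phi(253) = 220. So Q(zeta_253) is a degree-220 Galois extension with Galois group (Z/253Z)^*. By CRT, (Z/253Z)^* ≅ (Z/11Z)^* × (Z/23Z)^*. Each prime-power unit group is (Z/11Z)^* ≅ Z/10Z; (Z/23Z)^* ≅ Z/22Z. Hence Gal(Q(zeta_253)/Q) ≅ Z/10Z × Z/22Z.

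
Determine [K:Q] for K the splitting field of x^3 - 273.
[K:Q] = 6

x^3 - 273 has one real root r = 273^(1/3) and two complex roots r*zeta_3, r*zeta_3^2 where zeta_3 = e^(2*pi*i/3). The splitting field is Q(r, zeta_3). [Q(r):Q] = 3 and [Q(zeta_3):Q] = 2 with gcd = 1, so [Q(r, zeta_3):Q] = 3 * 2 = 6.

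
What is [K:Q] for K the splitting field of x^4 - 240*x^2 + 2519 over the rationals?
[K:Q] = 4

f factors as (x^2 - 229)(x^2 - 11); the splitting field is K = Q(sqrt(229), sqrt(11)). Since 229, 11, and 2519 are all non-squares in Q, the three subfields Q(sqrt(229)), Q(sqrt(11)), Q(sqrt(2519)) are distinct degree-2 extensions, so [K:Q] = 4 (Klein four Galois group).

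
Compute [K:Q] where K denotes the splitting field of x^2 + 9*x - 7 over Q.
[K:Q] = 2

The discriminant of x^2 + (9)*x + (-7) is b^2 - 4c = 81 - (-28) = 109. Since 109 is not a perfect square in Q, the polynomial is irreducible over Q. Its two roots generate a degree-2 extension, so [K:Q] = 2.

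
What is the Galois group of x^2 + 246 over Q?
Gal(K/Q) = Z/2Z (cyclic of order 2)

x^2 + 246 is irreducible over Q since -246 is not a rational square. The splitting field Q(sqrt(-246)) has degree 2 over Q, and its unique nontrivial automorphism is sqrt(-246) ↦ -sqrt(-246). Hence Gal(Q(sqrt(-246))/Q) = Z/2Z.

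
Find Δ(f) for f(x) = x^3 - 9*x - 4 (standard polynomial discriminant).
Δ = 2484

For a depressed cubic x^3 + p x + q the discriminant is Δ = -4 p^3 - 27 q^2 = -4*(-9)^3 - 27*(-4)^2 = 2916 - 432 = 2484.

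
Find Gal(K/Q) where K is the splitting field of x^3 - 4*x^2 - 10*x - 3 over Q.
Gal(K/Q) = S_3 (symmetric group of order 6)

Compute the discriminant of x^3 + (-4)*x^2 + (-10)*x + (-3): Δ = 2429. Since Δ is not a rational square, the Galois group is not contained in A_3; it must be the full S_3 (irreducibility of the cubic rules out anything smaller).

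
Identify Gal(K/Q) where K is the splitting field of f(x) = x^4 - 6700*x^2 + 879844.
Gal(K/Q) = Z/2Z (cyclic of order 2)

f factors as (x^2 - 134)(x^2 - 6566), so the splitting field is K = Q(sqrt(134), sqrt(6566)). The squarefree part of 134 is 134 and the squarefree part of 6566 is also 134, so sqrt(134) and sqrt(6566) are both rational multiples of sqrt(134). Hence Q(sqrt(134)) = Q(sqrt(6566)) = Q(sqrt(134)), and the splitting field collapses to a single degree-2 extension with Galois group Z/2Z.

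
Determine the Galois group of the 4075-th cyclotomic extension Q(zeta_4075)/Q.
|Gal(Q(zeta_4075)/Q)| = phi(4075) = 3240; group ≅ (Z/4075Z)^* ≅ Z/20Z × Z/162Z

The n-th cyclotomic polynomial Φ_4075(x) is the minimal polynomial of zeta_4075 over Q and has degree phi(4075) = 3240. So Q(zeta_4075) is a degree-3240 Galois extension with Galois group (Z/4075Z)^*. By CRT, (Z/4075Z)^* ≅ (Z/25Z)^* × (Z/163Z)^*. Each prime-power unit group is (Z/25Z)^* ≅ Z/20Z; (Z/163Z)^* ≅ Z/162Z. Hence Gal(Q(zeta_4075)/Q) ≅ Z/20Z × Z/162Z.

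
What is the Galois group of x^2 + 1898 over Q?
Gal(K/Q) = Z/2Z (cyclic of order 2)

x^2 + 1898 is irreducible over Q since -1898 is not a rational square. The splitting field Q(sqrt(-1898)) has degree 2 over Q, and its unique nontrivial automorphism is sqrt(-1898) ↦ -sqrt(-1898). Hence Gal(Q(sqrt(-1898))/Q) = Z/2Z.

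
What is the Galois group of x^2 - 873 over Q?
Gal(K/Q) = Z/2Z (cyclic of order 2)

x^2 - 873 is irreducible over Q since 873 is not a rational square. The splitting field Q(sqrt(873)) has degree 2 over Q, and its unique nontrivial automorphism is sqrt(873) ↦ -sqrt(873). Hence Gal(Q(sqrt(873))/Q) = Z/2Z.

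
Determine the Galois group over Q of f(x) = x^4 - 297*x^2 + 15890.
Gal(K/Q) = V_4 (Klein four-group, Z/2Z × Z/2Z)

f factors as (x^2 - 70)(x^2 - 227), so the splitting field is K = Q(sqrt(70), sqrt(227)). The elements 70, 227, 15890 are all non-squares in Q, so sqrt(70) and sqrt(227) generate independent quadratic extensions. Thus [K:Q] = 4 and Gal(K/Q) is generated by the two order-2 automorphisms sqrt(70) ↦ -sqrt(70) and sqrt(227) ↦ -sqrt(227), giving V_4.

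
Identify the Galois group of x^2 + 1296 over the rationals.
Gal(K/Q) = Z/2Z (cyclic of order 2)

x^2 + 1296 is irreducible over Q since -1296 is not a rational square. The splitting field Q(sqrt(-1296)) has degree 2 over Q, and its unique nontrivial automorphism is sqrt(-1296) ↦ -sqrt(-1296). Hence Gal(Q(sqrt(-1296))/Q) = Z/2Z.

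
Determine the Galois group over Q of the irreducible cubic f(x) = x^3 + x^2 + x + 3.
Gal(K/Q) = S_3 (symmetric group of order 6)

Compute the discriminant of x^3 + (1)*x^2 + (1)*x + (3): Δ = -204. Since Δ is not a rational square, the Galois group is not contained in A_3; it must be the full S_3 (irreducibility of the cubic rules out anything smaller).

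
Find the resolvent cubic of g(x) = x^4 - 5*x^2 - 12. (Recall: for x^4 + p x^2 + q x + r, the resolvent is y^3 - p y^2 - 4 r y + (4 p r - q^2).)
h(y) = y^3 + 5*y^2 + 48*y + 240

Identify coefficients: p = -5, q = 0, r = -12.
Plug into h(y) = y^3 - p y^2 - 4 r y + (4 p r - q^2):
  h(y) = y^3 - (-5) y^2 - 4*(-12) y + (4*(-5)*(-12) - (0)^2)
       = y^3 + (5) y^2 + (48) y + (240).
Simplifying: h(y) = y^3 + 5*y^2 + 48*y + 240.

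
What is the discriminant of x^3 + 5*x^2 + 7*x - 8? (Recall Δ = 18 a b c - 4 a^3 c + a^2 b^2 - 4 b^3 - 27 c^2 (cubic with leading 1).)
Δ = -2915

For x^3 + a x^2 + b x + c the discriminant is Δ = 18 a b c - 4 a^3 c + a^2 b^2 - 4 b^3 - 27 c^2.
Plug a = 5, b = 7, c = -8:
  18*(5)*(7)*(-8) - 4*(5)^3*(-8) + (5)^2*(7)^2 - 4*(7)^3 - 27*(-8)^2
  = -5040 + (4000) + 1225 + (-1372) + (-1728)
  = -2915.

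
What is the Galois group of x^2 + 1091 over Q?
Gal(K/Q) = Z/2Z (cyclic of order 2)

x^2 + 1091 is irreducible over Q since -1091 is not a rational square. The splitting field Q(sqrt(-1091)) has degree 2 over Q, and its unique nontrivial automorphism is sqrt(-1091) ↦ -sqrt(-1091). Hence Gal(Q(sqrt(-1091))/Q) = Z/2Z.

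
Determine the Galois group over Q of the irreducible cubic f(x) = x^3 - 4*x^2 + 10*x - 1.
Gal(K/Q) = S_3 (symmetric group of order 6)

Compute the discriminant of x^3 + (-4)*x^2 + (10)*x + (-1): Δ = -1963. Since Δ is not a rational square, the Galois group is not contained in A_3; it must be the full S_3 (irreducibility of the cubic rules out anything smaller).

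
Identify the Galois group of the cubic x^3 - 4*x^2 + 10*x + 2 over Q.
Gal(K/Q) = S_3 (symmetric group of order 6)

Compute the discriminant of x^3 + (-4)*x^2 + (10)*x + (2): Δ = -3436. Since Δ is not a rational square, the Galois group is not contained in A_3; it must be the full S_3 (irreducibility of the cubic rules out anything smaller).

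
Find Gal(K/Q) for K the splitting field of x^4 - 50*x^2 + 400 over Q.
Gal(K/Q) = Z/2Z (cyclic of order 2)

f factors as (x^2 - 10)(x^2 - 40), so the splitting field is K = Q(sqrt(10), sqrt(40)). The squarefree part of 10 is 10 and the squarefree part of 40 is also 10, so sqrt(10) and sqrt(40) are both rational multiples of sqrt(10). Hence Q(sqrt(10)) = Q(sqrt(40)) = Q(sqrt(10)), and the splitting field collapses to a single degree-2 extension with Galois group Z/2Z.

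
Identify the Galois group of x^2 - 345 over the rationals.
Gal(K/Q) = Z/2Z (cyclic of order 2)

x^2 - 345 is irreducible over Q since 345 is not a rational square. The splitting field Q(sqrt(345)) has degree 2 over Q, and its unique nontrivial automorphism is sqrt(345) ↦ -sqrt(345). Hence Gal(Q(sqrt(345))/Q) = Z/2Z.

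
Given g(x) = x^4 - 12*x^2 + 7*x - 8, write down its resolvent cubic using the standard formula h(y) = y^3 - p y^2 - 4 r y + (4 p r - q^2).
h(y) = y^3 + 12*y^2 + 32*y + 335

Identify coefficients: p = -12, q = 7, r = -8.
Plug into h(y) = y^3 - p y^2 - 4 r y + (4 p r - q^2):
  h(y) = y^3 - (-12) y^2 - 4*(-8) y + (4*(-12)*(-8) - (7)^2)
       = y^3 + (12) y^2 + (32) y + (335).
Simplifying: h(y) = y^3 + 12*y^2 + 32*y + 335.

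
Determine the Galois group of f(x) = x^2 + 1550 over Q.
Gal(K/Q) = Z/2Z (cyclic of order 2)

x^2 + 1550 is irreducible over Q since -1550 is not a rational square. The splitting field Q(sqrt(-1550)) has degree 2 over Q, and its unique nontrivial automorphism is sqrt(-1550) ↦ -sqrt(-1550). Hence Gal(Q(sqrt(-1550))/Q) = Z/2Z.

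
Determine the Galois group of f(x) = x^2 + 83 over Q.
Gal(K/Q) = Z/2Z (cyclic of order 2)

x^2 + 83 is irreducible over Q since -83 is not a rational square. The splitting field Q(sqrt(-83)) has degree 2 over Q, and its unique nontrivial automorphism is sqrt(-83) ↦ -sqrt(-83). Hence Gal(Q(sqrt(-83))/Q) = Z/2Z.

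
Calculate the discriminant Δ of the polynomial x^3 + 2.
Δ = -108

For a depressed cubic x^3 + p x + q the discriminant is Δ = -4 p^3 - 27 q^2 = -4*(0)^3 - 27*(2)^2 = 0 - 108 = -108.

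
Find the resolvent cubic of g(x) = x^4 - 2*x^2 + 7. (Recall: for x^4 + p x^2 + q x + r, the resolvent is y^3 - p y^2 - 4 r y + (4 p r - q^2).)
h(y) = y^3 + 2*y^2 - 28*y - 56

Identify coefficients: p = -2, q = 0, r = 7.
Plug into h(y) = y^3 - p y^2 - 4 r y + (4 p r - q^2):
  h(y) = y^3 - (-2) y^2 - 4*(7) y + (4*(-2)*(7) - (0)^2)
       = y^3 + (2) y^2 + (-28) y + (-56).
Simplifying: h(y) = y^3 + 2*y^2 - 28*y - 56.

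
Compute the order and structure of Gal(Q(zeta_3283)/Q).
|Gal(Q(zeta_3283)/Q)| = phi(3283) = 2772; group ≅ (Z/3283Z)^* ≅ Z/42Z × Z/66Z

The n-th cyclotomic polynomial Φ_3283(x) is the minimal polynomial of zeta_3283 over Q and has degree phi(3283) = 2772. So Q(zeta_3283) is a degree-2772 Galois extension with Galois group (Z/3283Z)^*. By CRT, (Z/3283Z)^* ≅ (Z/49Z)^* × (Z/67Z)^*. Each prime-power unit group is (Z/49Z)^* ≅ Z/42Z; (Z/67Z)^* ≅ Z/66Z. Hence Gal(Q(zeta_3283)/Q) ≅ Z/42Z × Z/66Z.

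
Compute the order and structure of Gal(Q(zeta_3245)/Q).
|Gal(Q(zeta_3245)/Q)| = phi(3245) = 2320; group ≅ (Z/3245Z)^* ≅ Z/4Z × Z/10Z × Z/58Z

The n-th cyclotomic polynomial Φ_3245(x) is the minimal polynomial of zeta_3245 over Q and has degree phi(3245) = 2320. So Q(zeta_3245) is a degree-2320 Galois extension with Galois group (Z/3245Z)^*. By CRT, (Z/3245Z)^* ≅ (Z/5Z)^* × (Z/11Z)^* × (Z/59Z)^*. Each prime-power unit group is (Z/5Z)^* ≅ Z/4Z; (Z/11Z)^* ≅ Z/10Z; (Z/59Z)^* ≅ Z/58Z. Hence Gal(Q(zeta_3245)/Q) ≅ Z/4Z × Z/10Z × Z/58Z.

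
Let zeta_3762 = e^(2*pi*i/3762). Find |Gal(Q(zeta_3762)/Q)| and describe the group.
|Gal(Q(zeta_3762)/Q)| = phi(3762) = 1080; group ≅ (Z/3762Z)^* ≅ Z/6Z × Z/10Z × Z/18Z

The n-th cyclotomic polynomial Φ_3762(x) is the minimal polynomial of zeta_3762 over Q and has degree phi(3762) = 1080. So Q(zeta_3762) is a degree-1080 Galois extension with Galois group (Z/3762Z)^*. By CRT, (Z/3762Z)^* ≅ (Z/2Z)^* × (Z/9Z)^* × (Z/11Z)^* × (Z/19Z)^*. Each prime-power unit group is (Z/2Z)^* ≅ trivial group (order 1); (Z/9Z)^* ≅ Z/6Z; (Z/11Z)^* ≅ Z/10Z; (Z/19Z)^* ≅ Z/18Z. Hence Gal(Q(zeta_3762)/Q) ≅ Z/6Z × Z/10Z × Z/18Z.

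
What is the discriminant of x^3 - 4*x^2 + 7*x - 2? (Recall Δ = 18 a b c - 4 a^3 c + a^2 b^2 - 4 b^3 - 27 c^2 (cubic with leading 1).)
Δ = -200

For x^3 + a x^2 + b x + c the discriminant is Δ = 18 a b c - 4 a^3 c + a^2 b^2 - 4 b^3 - 27 c^2.
Plug a = -4, b = 7, c = -2:
  18*(-4)*(7)*(-2) - 4*(-4)^3*(-2) + (-4)^2*(7)^2 - 4*(7)^3 - 27*(-2)^2
  = 1008 + (-512) + 784 + (-1372) + (-108)
  = -200.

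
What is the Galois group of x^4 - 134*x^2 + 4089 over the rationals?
Gal(K/Q) = V_4 (Klein four-group, Z/2Z × Z/2Z)

f factors as (x^2 - 87)(x^2 - 47), so the splitting field is K = Q(sqrt(87), sqrt(47)). The elements 87, 47, 4089 are all non-squares in Q, so sqrt(87) and sqrt(47) generate independent quadratic extensions. Thus [K:Q] = 4 and Gal(K/Q) is generated by the two order-2 automorphisms sqrt(87) ↦ -sqrt(87) and sqrt(47) ↦ -sqrt(47), giving V_4.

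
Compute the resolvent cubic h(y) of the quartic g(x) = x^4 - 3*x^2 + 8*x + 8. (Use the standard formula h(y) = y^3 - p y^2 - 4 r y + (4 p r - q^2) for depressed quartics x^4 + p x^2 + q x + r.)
h(y) = y^3 + 3*y^2 - 32*y - 160

Identify coefficients: p = -3, q = 8, r = 8.
Plug into h(y) = y^3 - p y^2 - 4 r y + (4 p r - q^2):
  h(y) = y^3 - (-3) y^2 - 4*(8) y + (4*(-3)*(8) - (8)^2)
       = y^3 + (3) y^2 + (-32) y + (-160).
Simplifying: h(y) = y^3 + 3*y^2 - 32*y - 160.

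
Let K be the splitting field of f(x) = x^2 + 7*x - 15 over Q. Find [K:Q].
[K:Q] = 2

The discriminant of x^2 + (7)*x + (-15) is b^2 - 4c = 49 - (-60) = 109. Since 109 is not a perfect square in Q, the polynomial is irreducible over Q. Its two roots generate a degree-2 extension, so [K:Q] = 2.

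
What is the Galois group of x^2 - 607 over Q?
Gal(K/Q) = Z/2Z (cyclic of order 2)

x^2 - 607 is irreducible over Q since 607 is not a rational square. The splitting field Q(sqrt(607)) has degree 2 over Q, and its unique nontrivial automorphism is sqrt(607) ↦ -sqrt(607). Hence Gal(Q(sqrt(607))/Q) = Z/2Z.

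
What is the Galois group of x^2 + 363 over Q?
Gal(K/Q) = Z/2Z (cyclic of order 2)

x^2 + 363 is irreducible over Q since -363 is not a rational square. The splitting field Q(sqrt(-363)) has degree 2 over Q, and its unique nontrivial automorphism is sqrt(-363) ↦ -sqrt(-363). Hence Gal(Q(sqrt(-363))/Q) = Z/2Z.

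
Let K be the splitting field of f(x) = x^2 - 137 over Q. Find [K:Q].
[K:Q] = 2

The polynomial x^2 - 137 is irreducible over Q since 137 is not a perfect square. Its splitting field is Q(sqrt(137)), which has degree 2 over Q.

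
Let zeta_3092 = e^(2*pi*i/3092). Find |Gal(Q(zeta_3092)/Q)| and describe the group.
|Gal(Q(zeta_3092)/Q)| = phi(3092) = 1544; group ≅ (Z/3092Z)^* ≅ Z/2Z × Z/772Z

The n-th cyclotomic polynomial Φ_3092(x) is the minimal polynomial of zeta_3092 over Q and has degree phi(3092) = 1544. So Q(zeta_3092) is a degree-1544 Galois extension with Galois group (Z/3092Z)^*. By CRT, (Z/3092Z)^* ≅ (Z/4Z)^* × (Z/773Z)^*. Each prime-power unit group is (Z/4Z)^* ≅ Z/2Z; (Z/773Z)^* ≅ Z/772Z. Hence Gal(Q(zeta_3092)/Q) ≅ Z/2Z × Z/772Z.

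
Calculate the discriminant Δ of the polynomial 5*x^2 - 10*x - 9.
Δ = 280

For a quadratic a x^2 + b x + c the discriminant is Δ = b^2 - 4ac = (-10)^2 - 4*(5)*(-9) = 100 - (-180) = 280.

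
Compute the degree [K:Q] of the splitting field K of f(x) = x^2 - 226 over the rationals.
[K:Q] = 2

The polynomial x^2 - 226 is irreducible over Q since 226 is not a perfect square. Its splitting field is Q(sqrt(226)), which has degree 2 over Q.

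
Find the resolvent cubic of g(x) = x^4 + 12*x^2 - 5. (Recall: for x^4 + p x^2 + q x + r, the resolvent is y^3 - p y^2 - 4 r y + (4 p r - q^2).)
h(y) = y^3 - 12*y^2 + 20*y - 240

Identify coefficients: p = 12, q = 0, r = -5.
Plug into h(y) = y^3 - p y^2 - 4 r y + (4 p r - q^2):
  h(y) = y^3 - (12) y^2 - 4*(-5) y + (4*(12)*(-5) - (0)^2)
       = y^3 + (-12) y^2 + (20) y + (-240).
Simplifying: h(y) = y^3 - 12*y^2 + 20*y - 240.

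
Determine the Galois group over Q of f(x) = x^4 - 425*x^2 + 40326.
Gal(K/Q) = V_4 (Klein four-group, Z/2Z × Z/2Z)

f factors as (x^2 - 143)(x^2 - 282), so the splitting field is K = Q(sqrt(143), sqrt(282)). The elements 143, 282, 40326 are all non-squares in Q, so sqrt(143) and sqrt(282) generate independent quadratic extensions. Thus [K:Q] = 4 and Gal(K/Q) is generated by the two order-2 automorphisms sqrt(143) ↦ -sqrt(143) and sqrt(282) ↦ -sqrt(282), giving V_4.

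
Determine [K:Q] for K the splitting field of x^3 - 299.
[K:Q] = 6

x^3 - 299 has one real root r = 299^(1/3) and two complex roots r*zeta_3, r*zeta_3^2 where zeta_3 = e^(2*pi*i/3). The splitting field is Q(r, zeta_3). [Q(r):Q] = 3 and [Q(zeta_3):Q] = 2 with gcd = 1, so [Q(r, zeta_3):Q] = 3 * 2 = 6.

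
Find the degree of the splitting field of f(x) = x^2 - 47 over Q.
[K:Q] = 2

The polynomial x^2 - 47 is irreducible over Q since 47 is not a perfect square. Its splitting field is Q(sqrt(47)), which has degree 2 over Q.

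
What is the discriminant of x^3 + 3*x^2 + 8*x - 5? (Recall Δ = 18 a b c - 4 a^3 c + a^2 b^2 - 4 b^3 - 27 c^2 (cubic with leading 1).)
Δ = -3767

For x^3 + a x^2 + b x + c the discriminant is Δ = 18 a b c - 4 a^3 c + a^2 b^2 - 4 b^3 - 27 c^2.
Plug a = 3, b = 8, c = -5:
  18*(3)*(8)*(-5) - 4*(3)^3*(-5) + (3)^2*(8)^2 - 4*(8)^3 - 27*(-5)^2
  = -2160 + (540) + 576 + (-2048) + (-675)
  = -3767.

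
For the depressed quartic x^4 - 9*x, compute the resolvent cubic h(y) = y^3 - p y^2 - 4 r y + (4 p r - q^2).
h(y) = y^3 - 81

Identify coefficients: p = 0, q = -9, r = 0.
Plug into h(y) = y^3 - p y^2 - 4 r y + (4 p r - q^2):
  h(y) = y^3 - (0) y^2 - 4*(0) y + (4*(0)*(0) - (-9)^2)
       = y^3 + (0) y^2 + (0) y + (-81).
Simplifying: h(y) = y^3 - 81.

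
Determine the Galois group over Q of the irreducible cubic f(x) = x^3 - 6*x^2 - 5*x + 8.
Gal(K/Q) = S_3 (symmetric group of order 6)

Compute the discriminant of x^3 + (-6)*x^2 + (-5)*x + (8): Δ = 10904. Since Δ is not a rational square, the Galois group is not contained in A_3; it must be the full S_3 (irreducibility of the cubic rules out anything smaller).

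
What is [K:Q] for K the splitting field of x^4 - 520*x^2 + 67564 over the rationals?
[K:Q] = 4

f factors as (x^2 - 266)(x^2 - 254); the splitting field is K = Q(sqrt(266), sqrt(254)). Since 266, 254, and 67564 are all non-squares in Q, the three subfields Q(sqrt(266)), Q(sqrt(254)), Q(sqrt(67564)) are distinct degree-2 extensions, so [K:Q] = 4 (Klein four Galois group).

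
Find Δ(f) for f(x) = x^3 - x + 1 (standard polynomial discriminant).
Δ = -23

For x^3 + a x^2 + b x + c the discriminant is Δ = 18 a b c - 4 a^3 c + a^2 b^2 - 4 b^3 - 27 c^2.
Plug a = 0, b = -1, c = 1:
  18*(0)*(-1)*(1) - 4*(0)^3*(1) + (0)^2*(-1)^2 - 4*(-1)^3 - 27*(1)^2
  = 0 + (0) + 0 + (4) + (-27)
  = -23.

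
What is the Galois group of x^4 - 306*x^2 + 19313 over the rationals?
Gal(K/Q) = V_4 (Klein four-group, Z/2Z × Z/2Z)

f factors as (x^2 - 89)(x^2 - 217), so the splitting field is K = Q(sqrt(89), sqrt(217)). The elements 89, 217, 19313 are all non-squares in Q, so sqrt(89) and sqrt(217) generate independent quadratic extensions. Thus [K:Q] = 4 and Gal(K/Q) is generated by the two order-2 automorphisms sqrt(89) ↦ -sqrt(89) and sqrt(217) ↦ -sqrt(217), giving V_4.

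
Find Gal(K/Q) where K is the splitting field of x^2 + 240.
Gal(K/Q) = Z/2Z (cyclic of order 2)

x^2 + 240 is irreducible over Q since -240 is not a rational square. The splitting field Q(sqrt(-240)) has degree 2 over Q, and its unique nontrivial automorphism is sqrt(-240) ↦ -sqrt(-240). Hence Gal(Q(sqrt(-240))/Q) = Z/2Z.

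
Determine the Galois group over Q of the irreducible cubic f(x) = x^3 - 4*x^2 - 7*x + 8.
Gal(K/Q) = S_3 (symmetric group of order 6)

Compute the discriminant of x^3 + (-4)*x^2 + (-7)*x + (8): Δ = 6508. Since Δ is not a rational square, the Galois group is not contained in A_3; it must be the full S_3 (irreducibility of the cubic rules out anything smaller).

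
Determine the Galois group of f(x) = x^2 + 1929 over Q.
Gal(K/Q) = Z/2Z (cyclic of order 2)

x^2 + 1929 is irreducible over Q since -1929 is not a rational square. The splitting field Q(sqrt(-1929)) has degree 2 over Q, and its unique nontrivial automorphism is sqrt(-1929) ↦ -sqrt(-1929). Hence Gal(Q(sqrt(-1929))/Q) = Z/2Z.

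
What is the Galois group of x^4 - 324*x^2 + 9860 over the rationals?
Gal(K/Q) = V_4 (Klein four-group, Z/2Z × Z/2Z)

f factors as (x^2 - 290)(x^2 - 34), so the splitting field is K = Q(sqrt(290), sqrt(34)). The elements 290, 34, 9860 are all non-squares in Q, so sqrt(290) and sqrt(34) generate independent quadratic extensions. Thus [K:Q] = 4 and Gal(K/Q) is generated by the two order-2 automorphisms sqrt(290) ↦ -sqrt(290) and sqrt(34) ↦ -sqrt(34), giving V_4.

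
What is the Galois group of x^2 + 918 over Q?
Gal(K/Q) = Z/2Z (cyclic of order 2)

x^2 + 918 is irreducible over Q since -918 is not a rational square. The splitting field Q(sqrt(-918)) has degree 2 over Q, and its unique nontrivial automorphism is sqrt(-918) ↦ -sqrt(-918). Hence Gal(Q(sqrt(-918))/Q) = Z/2Z.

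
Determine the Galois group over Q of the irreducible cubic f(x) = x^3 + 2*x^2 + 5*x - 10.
Gal(K/Q) = S_3 (symmetric group of order 6)

Compute the discriminant of x^3 + (2)*x^2 + (5)*x + (-10): Δ = -4580. Since Δ is not a rational square, the Galois group is not contained in A_3; it must be the full S_3 (irreducibility of the cubic rules out anything smaller).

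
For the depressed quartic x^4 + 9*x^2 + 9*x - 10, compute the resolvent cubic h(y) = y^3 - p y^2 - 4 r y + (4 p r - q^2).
h(y) = y^3 - 9*y^2 + 40*y - 441

Identify coefficients: p = 9, q = 9, r = -10.
Plug into h(y) = y^3 - p y^2 - 4 r y + (4 p r - q^2):
  h(y) = y^3 - (9) y^2 - 4*(-10) y + (4*(9)*(-10) - (9)^2)
       = y^3 + (-9) y^2 + (40) y + (-441).
Simplifying: h(y) = y^3 - 9*y^2 + 40*y - 441.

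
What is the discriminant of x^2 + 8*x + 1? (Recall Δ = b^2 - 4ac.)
Δ = 60

For a quadratic a x^2 + b x + c the discriminant is Δ = b^2 - 4ac = (8)^2 - 4*(1)*(1) = 64 - (4) = 60.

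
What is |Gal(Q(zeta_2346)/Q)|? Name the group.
|Gal(Q(zeta_2346)/Q)| = phi(2346) = 704; group ≅ (Z/2346Z)^* ≅ Z/2Z × Z/16Z × Z/22Z

The n-th cyclotomic polynomial Φ_2346(x) is the minimal polynomial of zeta_2346 over Q and has degree phi(2346) = 704. So Q(zeta_2346) is a degree-704 Galois extension with Galois group (Z/2346Z)^*. By CRT, (Z/2346Z)^* ≅ (Z/2Z)^* × (Z/3Z)^* × (Z/17Z)^* × (Z/23Z)^*. Each prime-power unit group is (Z/2Z)^* ≅ trivial group (order 1); (Z/3Z)^* ≅ Z/2Z; (Z/17Z)^* ≅ Z/16Z; (Z/23Z)^* ≅ Z/22Z. Hence Gal(Q(zeta_2346)/Q) ≅ Z/2Z × Z/16Z × Z/22Z.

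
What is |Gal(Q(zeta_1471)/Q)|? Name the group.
|Gal(Q(zeta_1471)/Q)| = phi(1471) = 1470; group ≅ (Z/1471Z)^* ≅ Z/1470Z

The n-th cyclotomic polynomial Φ_1471(x) is the minimal polynomial of zeta_1471 over Q and has degree phi(1471) = 1470. So Q(zeta_1471) is a degree-1470 Galois extension with Galois group (Z/1471Z)^*. (Z/1471Z)^* is cyclic since 1471 is an odd prime power (or 4). Hence Gal(Q(zeta_1471)/Q) ≅ Z/1470Z.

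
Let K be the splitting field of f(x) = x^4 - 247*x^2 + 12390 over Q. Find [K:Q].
[K:Q] = 4

f factors as (x^2 - 177)(x^2 - 70); the splitting field is K = Q(sqrt(177), sqrt(70)). Since 177, 70, and 12390 are all non-squares in Q, the three subfields Q(sqrt(177)), Q(sqrt(70)), Q(sqrt(12390)) are distinct degree-2 extensions, so [K:Q] = 4 (Klein four Galois group).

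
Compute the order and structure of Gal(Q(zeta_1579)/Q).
|Gal(Q(zeta_1579)/Q)| = phi(1579) = 1578; group ≅ (Z/1579Z)^* ≅ Z/1578Z

The n-th cyclotomic polynomial Φ_1579(x) is the minimal polynomial of zeta_1579 over Q and has degree phi(1579) = 1578. So Q(zeta_1579) is a degree-1578 Galois extension with Galois group (Z/1579Z)^*. (Z/1579Z)^* is cyclic since 1579 is an odd prime power (or 4). Hence Gal(Q(zeta_1579)/Q) ≅ Z/1578Z.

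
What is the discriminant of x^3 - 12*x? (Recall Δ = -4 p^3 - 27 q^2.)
Δ = 6912

For a depressed cubic x^3 + p x + q the discriminant is Δ = -4 p^3 - 27 q^2 = -4*(-12)^3 - 27*(0)^2 = 6912 - 0 = 6912.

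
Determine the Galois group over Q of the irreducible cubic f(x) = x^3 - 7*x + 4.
Gal(K/Q) = S_3 (symmetric group of order 6)

Compute the discriminant of x^3 + (0)*x^2 + (-7)*x + (4): Δ = 940. Since Δ is not a rational square, the Galois group is not contained in A_3; it must be the full S_3 (irreducibility of the cubic rules out anything smaller).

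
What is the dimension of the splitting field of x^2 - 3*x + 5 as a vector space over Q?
[K:Q] = 2

The discriminant of x^2 + (-3)*x + (5) is b^2 - 4c = 9 - (20) = -11. Since -11 is not a perfect square in Q, the polynomial is irreducible over Q. Its two roots generate a degree-2 extension, so [K:Q] = 2.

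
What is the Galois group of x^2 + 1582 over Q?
Gal(K/Q) = Z/2Z (cyclic of order 2)

x^2 + 1582 is irreducible over Q since -1582 is not a rational square. The splitting field Q(sqrt(-1582)) has degree 2 over Q, and its unique nontrivial automorphism is sqrt(-1582) ↦ -sqrt(-1582). Hence Gal(Q(sqrt(-1582))/Q) = Z/2Z.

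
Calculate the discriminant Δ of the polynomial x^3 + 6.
Δ = -972

For x^3 + a x^2 + b x + c the discriminant is Δ = 18 a b c - 4 a^3 c + a^2 b^2 - 4 b^3 - 27 c^2.
Plug a = 0, b = 0, c = 6:
  18*(0)*(0)*(6) - 4*(0)^3*(6) + (0)^2*(0)^2 - 4*(0)^3 - 27*(6)^2
  = 0 + (0) + 0 + (0) + (-972)
  = -972.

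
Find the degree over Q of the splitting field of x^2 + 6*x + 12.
[K:Q] = 2

The discriminant of x^2 + (6)*x + (12) is b^2 - 4c = 36 - (48) = -12. Since -12 is not a perfect square in Q, the polynomial is irreducible over Q. Its two roots generate a degree-2 extension, so [K:Q] = 2.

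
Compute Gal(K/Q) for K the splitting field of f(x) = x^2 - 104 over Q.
Gal(K/Q) = Z/2Z (cyclic of order 2)

x^2 - 104 is irreducible over Q since 104 is not a rational square. The splitting field Q(sqrt(104)) has degree 2 over Q, and its unique nontrivial automorphism is sqrt(104) ↦ -sqrt(104). Hence Gal(Q(sqrt(104))/Q) = Z/2Z.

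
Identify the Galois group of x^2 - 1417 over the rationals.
Gal(K/Q) = Z/2Z (cyclic of order 2)

x^2 - 1417 is irreducible over Q since 1417 is not a rational square. The splitting field Q(sqrt(1417)) has degree 2 over Q, and its unique nontrivial automorphism is sqrt(1417) ↦ -sqrt(1417). Hence Gal(Q(sqrt(1417))/Q) = Z/2Z.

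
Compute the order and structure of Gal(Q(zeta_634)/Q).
|Gal(Q(zeta_634)/Q)| = phi(634) = 316; group ≅ (Z/634Z)^* ≅ Z/316Z

The n-th cyclotomic polynomial Φ_634(x) is the minimal polynomial of zeta_634 over Q and has degree phi(634) = 316. So Q(zeta_634) is a degree-316 Galois extension with Galois group (Z/634Z)^*. By CRT, (Z/634Z)^* ≅ (Z/2Z)^* × (Z/317Z)^*. Each prime-power unit group is (Z/2Z)^* ≅ trivial group (order 1); (Z/317Z)^* ≅ Z/316Z. Hence Gal(Q(zeta_634)/Q) ≅ Z/316Z.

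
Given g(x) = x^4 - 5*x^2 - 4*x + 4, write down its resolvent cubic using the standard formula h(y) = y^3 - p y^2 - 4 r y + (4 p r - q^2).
h(y) = y^3 + 5*y^2 - 16*y - 96

Identify coefficients: p = -5, q = -4, r = 4.
Plug into h(y) = y^3 - p y^2 - 4 r y + (4 p r - q^2):
  h(y) = y^3 - (-5) y^2 - 4*(4) y + (4*(-5)*(4) - (-4)^2)
       = y^3 + (5) y^2 + (-16) y + (-96).
Simplifying: h(y) = y^3 + 5*y^2 - 16*y - 96.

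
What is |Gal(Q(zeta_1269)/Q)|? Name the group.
|Gal(Q(zeta_1269)/Q)| = phi(1269) = 828; group ≅ (Z/1269Z)^* ≅ Z/18Z × Z/46Z

The n-th cyclotomic polynomial Φ_1269(x) is the minimal polynomial of zeta_1269 over Q and has degree phi(1269) = 828. So Q(zeta_1269) is a degree-828 Galois extension with Galois group (Z/1269Z)^*. By CRT, (Z/1269Z)^* ≅ (Z/27Z)^* × (Z/47Z)^*. Each prime-power unit group is (Z/27Z)^* ≅ Z/18Z; (Z/47Z)^* ≅ Z/46Z. Hence Gal(Q(zeta_1269)/Q) ≅ Z/18Z × Z/46Z.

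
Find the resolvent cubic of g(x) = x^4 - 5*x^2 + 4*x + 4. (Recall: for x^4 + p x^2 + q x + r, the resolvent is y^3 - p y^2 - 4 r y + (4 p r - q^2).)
h(y) = y^3 + 5*y^2 - 16*y - 96

Identify coefficients: p = -5, q = 4, r = 4.
Plug into h(y) = y^3 - p y^2 - 4 r y + (4 p r - q^2):
  h(y) = y^3 - (-5) y^2 - 4*(4) y + (4*(-5)*(4) - (4)^2)
       = y^3 + (5) y^2 + (-16) y + (-96).
Simplifying: h(y) = y^3 + 5*y^2 - 16*y - 96.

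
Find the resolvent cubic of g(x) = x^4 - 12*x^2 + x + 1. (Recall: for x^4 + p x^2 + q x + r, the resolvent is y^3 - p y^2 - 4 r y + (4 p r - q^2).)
h(y) = y^3 + 12*y^2 - 4*y - 49

Identify coefficients: p = -12, q = 1, r = 1.
Plug into h(y) = y^3 - p y^2 - 4 r y + (4 p r - q^2):
  h(y) = y^3 - (-12) y^2 - 4*(1) y + (4*(-12)*(1) - (1)^2)
       = y^3 + (12) y^2 + (-4) y + (-49).
Simplifying: h(y) = y^3 + 12*y^2 - 4*y - 49.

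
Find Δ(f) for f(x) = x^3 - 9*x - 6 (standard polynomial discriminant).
Δ = 1944

For a depressed cubic x^3 + p x + q the discriminant is Δ = -4 p^3 - 27 q^2 = -4*(-9)^3 - 27*(-6)^2 = 2916 - 972 = 1944.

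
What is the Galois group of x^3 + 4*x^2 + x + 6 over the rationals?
Gal(K/Q) = S_3 (symmetric group of order 6)

Compute the discriminant of x^3 + (4)*x^2 + (1)*x + (6): Δ = -2064. Since Δ is not a rational square, the Galois group is not contained in A_3; it must be the full S_3 (irreducibility of the cubic rules out anything smaller).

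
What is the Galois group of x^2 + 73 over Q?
Gal(K/Q) = Z/2Z (cyclic of order 2)

x^2 + 73 is irreducible over Q since -73 is not a rational square. The splitting field Q(sqrt(-73)) has degree 2 over Q, and its unique nontrivial automorphism is sqrt(-73) ↦ -sqrt(-73). Hence Gal(Q(sqrt(-73))/Q) = Z/2Z.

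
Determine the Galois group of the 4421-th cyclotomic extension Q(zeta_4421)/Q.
|Gal(Q(zeta_4421)/Q)| = phi(4421) = 4420; group ≅ (Z/4421Z)^* ≅ Z/4420Z

The n-th cyclotomic polynomial Φ_4421(x) is the minimal polynomial of zeta_4421 over Q and has degree phi(4421) = 4420. So Q(zeta_4421) is a degree-4420 Galois extension with Galois group (Z/4421Z)^*. (Z/4421Z)^* is cyclic since 4421 is an odd prime power (or 4). Hence Gal(Q(zeta_4421)/Q) ≅ Z/4420Z.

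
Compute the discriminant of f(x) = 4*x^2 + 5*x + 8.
Δ = -103

For a quadratic a x^2 + b x + c the discriminant is Δ = b^2 - 4ac = (5)^2 - 4*(4)*(8) = 25 - (128) = -103.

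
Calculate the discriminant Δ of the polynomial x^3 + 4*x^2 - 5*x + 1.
Δ = 257

For x^3 + a x^2 + b x + c the discriminant is Δ = 18 a b c - 4 a^3 c + a^2 b^2 - 4 b^3 - 27 c^2.
Plug a = 4, b = -5, c = 1:
  18*(4)*(-5)*(1) - 4*(4)^3*(1) + (4)^2*(-5)^2 - 4*(-5)^3 - 27*(1)^2
  = -360 + (-256) + 400 + (500) + (-27)
  = 257.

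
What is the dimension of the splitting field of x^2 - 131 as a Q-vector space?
[K:Q] = 2

The polynomial x^2 - 131 is irreducible over Q since 131 is not a perfect square. Its splitting field is Q(sqrt(131)), which has degree 2 over Q.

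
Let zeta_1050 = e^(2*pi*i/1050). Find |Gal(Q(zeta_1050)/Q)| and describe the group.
|Gal(Q(zeta_1050)/Q)| = phi(1050) = 240; group ≅ (Z/1050Z)^* ≅ Z/2Z × Z/6Z × Z/20Z

The n-th cyclotomic polynomial Φ_1050(x) is the minimal polynomial of zeta_1050 over Q and has degree phi(1050) = 240. So Q(zeta_1050) is a degree-240 Galois extension with Galois group (Z/1050Z)^*. By CRT, (Z/1050Z)^* ≅ (Z/2Z)^* × (Z/3Z)^* × (Z/25Z)^* × (Z/7Z)^*. Each prime-power unit group is (Z/2Z)^* ≅ trivial group (order 1); (Z/3Z)^* ≅ Z/2Z; (Z/25Z)^* ≅ Z/20Z; (Z/7Z)^* ≅ Z/6Z. Hence Gal(Q(zeta_1050)/Q) ≅ Z/2Z × Z/6Z × Z/20Z.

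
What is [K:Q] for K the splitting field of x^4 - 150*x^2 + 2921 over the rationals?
[K:Q] = 4

f factors as (x^2 - 23)(x^2 - 127); the splitting field is K = Q(sqrt(23), sqrt(127)). Since 23, 127, and 2921 are all non-squares in Q, the three subfields Q(sqrt(23)), Q(sqrt(127)), Q(sqrt(2921)) are distinct degree-2 extensions, so [K:Q] = 4 (Klein four Galois group).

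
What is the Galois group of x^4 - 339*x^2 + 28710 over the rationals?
Gal(K/Q) = V_4 (Klein four-group, Z/2Z × Z/2Z)

f factors as (x^2 - 174)(x^2 - 165), so the splitting field is K = Q(sqrt(174), sqrt(165)). The elements 174, 165, 28710 are all non-squares in Q, so sqrt(174) and sqrt(165) generate independent quadratic extensions. Thus [K:Q] = 4 and Gal(K/Q) is generated by the two order-2 automorphisms sqrt(174) ↦ -sqrt(174) and sqrt(165) ↦ -sqrt(165), giving V_4.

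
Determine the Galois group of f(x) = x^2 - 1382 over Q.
Gal(K/Q) = Z/2Z (cyclic of order 2)

x^2 - 1382 is irreducible over Q since 1382 is not a rational square. The splitting field Q(sqrt(1382)) has degree 2 over Q, and its unique nontrivial automorphism is sqrt(1382) ↦ -sqrt(1382). Hence Gal(Q(sqrt(1382))/Q) = Z/2Z.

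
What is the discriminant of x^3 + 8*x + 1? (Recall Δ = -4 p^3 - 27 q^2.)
Δ = -2075

For a depressed cubic x^3 + p x + q the discriminant is Δ = -4 p^3 - 27 q^2 = -4*(8)^3 - 27*(1)^2 = -2048 - 27 = -2075.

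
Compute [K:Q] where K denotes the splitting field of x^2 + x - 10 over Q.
[K:Q] = 2

The discriminant of x^2 + (1)*x + (-10) is b^2 - 4c = 1 - (-40) = 41. Since 41 is not a perfect square in Q, the polynomial is irreducible over Q. Its two roots generate a degree-2 extension, so [K:Q] = 2.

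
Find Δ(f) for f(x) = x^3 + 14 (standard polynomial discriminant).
Δ = -5292

For a depressed cubic x^3 + p x + q the discriminant is Δ = -4 p^3 - 27 q^2 = -4*(0)^3 - 27*(14)^2 = 0 - 5292 = -5292.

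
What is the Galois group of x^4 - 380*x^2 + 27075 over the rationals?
Gal(K/Q) = V_4 (Klein four-group, Z/2Z × Z/2Z)

f factors as (x^2 - 95)(x^2 - 285), so the splitting field is K = Q(sqrt(95), sqrt(285)). The elements 95, 285, 27075 are all non-squares in Q, so sqrt(95) and sqrt(285) generate independent quadratic extensions. Thus [K:Q] = 4 and Gal(K/Q) is generated by the two order-2 automorphisms sqrt(95) ↦ -sqrt(95) and sqrt(285) ↦ -sqrt(285), giving V_4.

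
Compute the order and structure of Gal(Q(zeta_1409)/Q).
|Gal(Q(zeta_1409)/Q)| = phi(1409) = 1408; group ≅ (Z/1409Z)^* ≅ Z/1408Z

The n-th cyclotomic polynomial Φ_1409(x) is the minimal polynomial of zeta_1409 over Q and has degree phi(1409) = 1408. So Q(zeta_1409) is a degree-1408 Galois extension with Galois group (Z/1409Z)^*. (Z/1409Z)^* is cyclic since 1409 is an odd prime power (or 4). Hence Gal(Q(zeta_1409)/Q) ≅ Z/1408Z.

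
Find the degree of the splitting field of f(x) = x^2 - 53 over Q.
[K:Q] = 2

The polynomial x^2 - 53 is irreducible over Q since 53 is not a perfect square. Its splitting field is Q(sqrt(53)), which has degree 2 over Q.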